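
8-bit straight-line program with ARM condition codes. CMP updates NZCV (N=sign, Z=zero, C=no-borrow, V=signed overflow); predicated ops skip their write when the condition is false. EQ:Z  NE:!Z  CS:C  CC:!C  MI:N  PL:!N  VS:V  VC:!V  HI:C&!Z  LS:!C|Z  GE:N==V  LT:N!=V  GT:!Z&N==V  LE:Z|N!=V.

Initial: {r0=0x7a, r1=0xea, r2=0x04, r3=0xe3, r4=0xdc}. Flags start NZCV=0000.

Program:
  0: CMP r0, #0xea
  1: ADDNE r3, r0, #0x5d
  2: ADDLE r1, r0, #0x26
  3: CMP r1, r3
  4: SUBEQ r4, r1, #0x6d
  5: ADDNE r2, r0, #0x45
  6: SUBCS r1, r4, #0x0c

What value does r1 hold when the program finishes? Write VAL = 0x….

VAL = 0xd0

0: ✓ CMP  NZCV=1001
1: ✓ ADDNE  r3←0xd7
2: · ADDLE
3: ✓ CMP  NZCV=0010
4: · SUBEQ
5: ✓ ADDNE  r2←0xbf
6: ✓ SUBCS  r1←0xd0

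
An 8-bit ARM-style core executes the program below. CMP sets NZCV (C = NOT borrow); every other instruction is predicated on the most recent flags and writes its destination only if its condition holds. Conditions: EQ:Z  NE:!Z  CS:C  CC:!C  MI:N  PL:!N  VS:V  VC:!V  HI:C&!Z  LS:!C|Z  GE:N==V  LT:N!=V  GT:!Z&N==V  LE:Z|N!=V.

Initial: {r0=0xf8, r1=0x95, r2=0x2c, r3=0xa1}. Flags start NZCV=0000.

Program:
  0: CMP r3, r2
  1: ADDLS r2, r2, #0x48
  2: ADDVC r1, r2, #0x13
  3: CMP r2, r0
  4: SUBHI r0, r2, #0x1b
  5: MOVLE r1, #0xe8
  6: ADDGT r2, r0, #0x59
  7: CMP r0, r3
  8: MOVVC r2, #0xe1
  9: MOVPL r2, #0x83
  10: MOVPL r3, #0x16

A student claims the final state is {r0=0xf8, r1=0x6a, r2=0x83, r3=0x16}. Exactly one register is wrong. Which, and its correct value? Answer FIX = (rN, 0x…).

[0] flags=0011 → (cmp)
[1] flags=0011 LS?F → skip
[2] flags=0011 VC?F → skip
[3] flags=0000 → (cmp)
[4] flags=0000 HI?F → skip
[5] flags=0000 LE?F → skip
[6] flags=0000 GT?T → r2=0x51
[7] flags=0010 → (cmp)
[8] flags=0010 VC?T → r2=0xe1
[9] flags=0010 PL?T → r2=0x83
[10] flags=0010 PL?T → r3=0x16

FIX = (r1, 0x95)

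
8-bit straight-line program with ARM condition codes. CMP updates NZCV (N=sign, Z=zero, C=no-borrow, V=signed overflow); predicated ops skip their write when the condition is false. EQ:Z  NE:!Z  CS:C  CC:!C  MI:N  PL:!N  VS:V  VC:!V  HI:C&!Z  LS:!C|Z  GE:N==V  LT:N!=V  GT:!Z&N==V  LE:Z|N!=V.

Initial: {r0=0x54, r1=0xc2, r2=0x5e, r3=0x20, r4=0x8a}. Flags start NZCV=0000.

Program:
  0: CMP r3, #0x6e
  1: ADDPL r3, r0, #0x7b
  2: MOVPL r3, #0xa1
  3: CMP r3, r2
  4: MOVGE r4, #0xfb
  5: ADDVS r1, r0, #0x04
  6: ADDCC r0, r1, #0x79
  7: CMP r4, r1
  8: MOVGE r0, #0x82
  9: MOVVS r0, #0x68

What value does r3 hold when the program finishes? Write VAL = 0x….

VAL = 0x20

[0] flags=1000 → (cmp)
[1] flags=1000 PL?F → skip
[2] flags=1000 PL?F → skip
[3] flags=1000 → (cmp)
[4] flags=1000 GE?F → skip
[5] flags=1000 VS?F → skip
[6] flags=1000 CC?T → r0=0x3b
[7] flags=1000 → (cmp)
[8] flags=1000 GE?F → skip
[9] flags=1000 VS?F → skip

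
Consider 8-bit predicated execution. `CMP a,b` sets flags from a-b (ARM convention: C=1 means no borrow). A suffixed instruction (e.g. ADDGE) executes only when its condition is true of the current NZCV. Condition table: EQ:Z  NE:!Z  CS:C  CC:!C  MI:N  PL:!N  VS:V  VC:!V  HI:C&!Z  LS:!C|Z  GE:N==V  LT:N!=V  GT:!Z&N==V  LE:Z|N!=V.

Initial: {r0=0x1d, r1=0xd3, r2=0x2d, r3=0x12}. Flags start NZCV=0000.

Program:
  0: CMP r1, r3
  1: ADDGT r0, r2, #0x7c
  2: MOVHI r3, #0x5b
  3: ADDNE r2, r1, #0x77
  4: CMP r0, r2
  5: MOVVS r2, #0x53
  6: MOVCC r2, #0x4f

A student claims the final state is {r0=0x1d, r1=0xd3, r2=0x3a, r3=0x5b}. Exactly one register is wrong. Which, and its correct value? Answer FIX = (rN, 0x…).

FIX = (r2, 0x4f)

[0] flags=1010 → (cmp)
[1] flags=1010 GT?F → skip
[2] flags=1010 HI?T → r3=0x5b
[3] flags=1010 NE?T → r2=0x4a
[4] flags=1000 → (cmp)
[5] flags=1000 VS?F → skip
[6] flags=1000 CC?T → r2=0x4f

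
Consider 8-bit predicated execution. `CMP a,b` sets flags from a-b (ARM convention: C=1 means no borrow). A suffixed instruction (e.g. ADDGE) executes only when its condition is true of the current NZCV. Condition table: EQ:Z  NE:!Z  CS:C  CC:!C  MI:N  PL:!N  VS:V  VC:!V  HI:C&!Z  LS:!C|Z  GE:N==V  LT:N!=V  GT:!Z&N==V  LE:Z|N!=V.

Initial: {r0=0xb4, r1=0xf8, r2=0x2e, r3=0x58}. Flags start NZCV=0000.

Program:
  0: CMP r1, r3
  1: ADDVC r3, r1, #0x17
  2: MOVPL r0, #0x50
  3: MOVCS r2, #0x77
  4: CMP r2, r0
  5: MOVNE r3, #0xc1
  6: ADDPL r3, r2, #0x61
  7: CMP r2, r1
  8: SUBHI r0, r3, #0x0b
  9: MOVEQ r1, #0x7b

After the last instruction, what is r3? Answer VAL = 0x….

VAL = 0xc1

[0] flags=1010 → (cmp)
[1] flags=1010 VC?T → r3=0x0f
[2] flags=1010 PL?F → skip
[3] flags=1010 CS?T → r2=0x77
[4] flags=1001 → (cmp)
[5] flags=1001 NE?T → r3=0xc1
[6] flags=1001 PL?F → skip
[7] flags=0000 → (cmp)
[8] flags=0000 HI?F → skip
[9] flags=0000 EQ?F → skip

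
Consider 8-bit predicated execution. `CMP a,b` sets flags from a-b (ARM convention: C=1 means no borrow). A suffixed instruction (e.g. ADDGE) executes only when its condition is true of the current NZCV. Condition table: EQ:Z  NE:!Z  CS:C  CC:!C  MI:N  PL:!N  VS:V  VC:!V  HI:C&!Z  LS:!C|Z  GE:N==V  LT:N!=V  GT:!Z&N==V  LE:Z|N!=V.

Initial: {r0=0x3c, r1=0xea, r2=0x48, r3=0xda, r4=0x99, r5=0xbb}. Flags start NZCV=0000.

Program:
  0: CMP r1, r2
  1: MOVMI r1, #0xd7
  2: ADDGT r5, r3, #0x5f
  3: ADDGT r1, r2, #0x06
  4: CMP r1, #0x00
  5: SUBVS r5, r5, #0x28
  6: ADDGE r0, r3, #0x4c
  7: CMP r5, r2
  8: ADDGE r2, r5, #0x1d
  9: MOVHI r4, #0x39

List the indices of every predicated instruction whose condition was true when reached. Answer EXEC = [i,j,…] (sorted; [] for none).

EXEC = [1,9]

[0] flags=1010 → (cmp)
[1] flags=1010 MI?T → r1=0xd7
[2] flags=1010 GT?F → skip
[3] flags=1010 GT?F → skip
[4] flags=1010 → (cmp)
[5] flags=1010 VS?F → skip
[6] flags=1010 GE?F → skip
[7] flags=0011 → (cmp)
[8] flags=0011 GE?F → skip
[9] flags=0011 HI?T → r4=0x39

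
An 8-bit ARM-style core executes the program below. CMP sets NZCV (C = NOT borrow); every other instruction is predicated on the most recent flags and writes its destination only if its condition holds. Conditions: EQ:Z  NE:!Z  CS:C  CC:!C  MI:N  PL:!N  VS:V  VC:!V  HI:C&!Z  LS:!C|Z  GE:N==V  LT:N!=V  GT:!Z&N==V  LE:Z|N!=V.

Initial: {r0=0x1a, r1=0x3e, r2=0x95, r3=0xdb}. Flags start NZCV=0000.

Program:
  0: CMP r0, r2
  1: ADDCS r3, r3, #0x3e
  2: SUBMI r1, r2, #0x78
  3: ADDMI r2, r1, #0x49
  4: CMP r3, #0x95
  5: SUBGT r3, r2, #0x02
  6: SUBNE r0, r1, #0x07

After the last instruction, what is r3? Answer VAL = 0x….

VAL = 0x64

0: ✓ CMP  NZCV=1001
1: · ADDCS
2: ✓ SUBMI  r1←0x1d
3: ✓ ADDMI  r2←0x66
4: ✓ CMP  NZCV=0010
5: ✓ SUBGT  r3←0x64
6: ✓ SUBNE  r0←0x16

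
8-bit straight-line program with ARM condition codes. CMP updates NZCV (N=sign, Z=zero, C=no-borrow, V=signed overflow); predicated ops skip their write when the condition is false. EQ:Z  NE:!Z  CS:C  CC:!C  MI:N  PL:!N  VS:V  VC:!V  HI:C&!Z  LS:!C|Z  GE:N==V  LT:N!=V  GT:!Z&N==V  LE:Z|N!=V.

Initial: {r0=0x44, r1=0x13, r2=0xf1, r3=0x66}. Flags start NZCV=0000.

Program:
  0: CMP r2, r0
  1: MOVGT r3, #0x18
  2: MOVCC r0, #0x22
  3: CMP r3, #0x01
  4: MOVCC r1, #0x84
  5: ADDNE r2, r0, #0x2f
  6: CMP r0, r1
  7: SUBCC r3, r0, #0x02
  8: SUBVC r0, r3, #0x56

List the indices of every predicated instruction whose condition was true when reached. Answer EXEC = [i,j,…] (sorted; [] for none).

[0] flags=1010 → (cmp)
[1] flags=1010 GT?F → skip
[2] flags=1010 CC?F → skip
[3] flags=0010 → (cmp)
[4] flags=0010 CC?F → skip
[5] flags=0010 NE?T → r2=0x73
[6] flags=0010 → (cmp)
[7] flags=0010 CC?F → skip
[8] flags=0010 VC?T → r0=0x10

EXEC = [5,8]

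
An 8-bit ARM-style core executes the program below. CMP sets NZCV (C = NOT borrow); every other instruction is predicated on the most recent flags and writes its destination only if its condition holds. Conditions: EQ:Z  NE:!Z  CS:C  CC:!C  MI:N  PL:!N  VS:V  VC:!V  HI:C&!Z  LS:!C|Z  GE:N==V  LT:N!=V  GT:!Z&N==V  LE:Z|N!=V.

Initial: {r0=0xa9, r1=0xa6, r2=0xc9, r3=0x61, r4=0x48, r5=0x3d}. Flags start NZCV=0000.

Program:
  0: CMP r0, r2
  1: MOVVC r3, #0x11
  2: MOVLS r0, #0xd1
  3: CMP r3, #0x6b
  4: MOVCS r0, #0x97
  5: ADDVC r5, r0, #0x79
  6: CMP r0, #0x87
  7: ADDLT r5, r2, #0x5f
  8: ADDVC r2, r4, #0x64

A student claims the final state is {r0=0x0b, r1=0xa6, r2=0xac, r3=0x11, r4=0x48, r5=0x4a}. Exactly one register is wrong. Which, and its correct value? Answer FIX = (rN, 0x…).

[0] flags=1000 → (cmp)
[1] flags=1000 VC?T → r3=0x11
[2] flags=1000 LS?T → r0=0xd1
[3] flags=1000 → (cmp)
[4] flags=1000 CS?F → skip
[5] flags=1000 VC?T → r5=0x4a
[6] flags=0010 → (cmp)
[7] flags=0010 LT?F → skip
[8] flags=0010 VC?T → r2=0xac

FIX = (r0, 0xd1)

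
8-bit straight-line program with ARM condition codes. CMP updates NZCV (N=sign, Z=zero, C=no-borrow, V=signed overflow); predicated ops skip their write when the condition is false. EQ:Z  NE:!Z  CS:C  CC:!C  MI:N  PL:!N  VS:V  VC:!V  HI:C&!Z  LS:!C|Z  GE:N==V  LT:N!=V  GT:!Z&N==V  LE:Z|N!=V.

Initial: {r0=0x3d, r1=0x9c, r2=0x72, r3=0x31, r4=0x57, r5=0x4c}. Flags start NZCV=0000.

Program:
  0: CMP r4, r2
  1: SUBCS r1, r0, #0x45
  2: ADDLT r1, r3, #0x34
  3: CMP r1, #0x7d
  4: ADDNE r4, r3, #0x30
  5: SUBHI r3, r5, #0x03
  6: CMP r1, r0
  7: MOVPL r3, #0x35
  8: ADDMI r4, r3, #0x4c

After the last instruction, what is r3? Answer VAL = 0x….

VAL = 0x35

[0] flags=1000 → (cmp)
[1] flags=1000 CS?F → skip
[2] flags=1000 LT?T → r1=0x65
[3] flags=1000 → (cmp)
[4] flags=1000 NE?T → r4=0x61
[5] flags=1000 HI?F → skip
[6] flags=0010 → (cmp)
[7] flags=0010 PL?T → r3=0x35
[8] flags=0010 MI?F → skip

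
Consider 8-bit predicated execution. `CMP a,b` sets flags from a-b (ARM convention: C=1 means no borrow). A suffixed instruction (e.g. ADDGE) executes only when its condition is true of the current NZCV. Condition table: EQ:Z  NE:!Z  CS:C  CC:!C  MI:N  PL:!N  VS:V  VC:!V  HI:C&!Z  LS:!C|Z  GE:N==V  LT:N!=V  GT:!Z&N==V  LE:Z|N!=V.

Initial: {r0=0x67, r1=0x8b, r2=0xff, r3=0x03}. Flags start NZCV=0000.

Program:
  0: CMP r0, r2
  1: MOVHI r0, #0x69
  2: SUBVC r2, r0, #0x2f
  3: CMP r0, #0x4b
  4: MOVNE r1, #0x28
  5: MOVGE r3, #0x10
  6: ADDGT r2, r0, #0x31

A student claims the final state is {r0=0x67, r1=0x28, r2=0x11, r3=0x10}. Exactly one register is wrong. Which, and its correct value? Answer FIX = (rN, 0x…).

FIX = (r2, 0x98)

0: ✓ CMP  NZCV=0000
1: · MOVHI
2: ✓ SUBVC  r2←0x38
3: ✓ CMP  NZCV=0010
4: ✓ MOVNE  r1←0x28
5: ✓ MOVGE  r3←0x10
6: ✓ ADDGT  r2←0x98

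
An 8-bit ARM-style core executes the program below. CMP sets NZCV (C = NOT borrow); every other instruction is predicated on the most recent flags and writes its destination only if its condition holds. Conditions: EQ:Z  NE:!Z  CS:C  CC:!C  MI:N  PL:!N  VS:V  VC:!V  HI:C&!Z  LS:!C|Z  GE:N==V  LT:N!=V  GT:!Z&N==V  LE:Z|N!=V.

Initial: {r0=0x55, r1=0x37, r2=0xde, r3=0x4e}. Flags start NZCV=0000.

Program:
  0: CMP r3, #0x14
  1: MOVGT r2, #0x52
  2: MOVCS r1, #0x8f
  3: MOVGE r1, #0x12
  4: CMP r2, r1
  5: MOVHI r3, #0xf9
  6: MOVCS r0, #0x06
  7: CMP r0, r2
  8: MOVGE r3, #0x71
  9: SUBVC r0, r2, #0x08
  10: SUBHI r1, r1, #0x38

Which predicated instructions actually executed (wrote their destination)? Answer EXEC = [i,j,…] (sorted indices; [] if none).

0: ✓ CMP  NZCV=0010
1: ✓ MOVGT  r2←0x52
2: ✓ MOVCS  r1←0x8f
3: ✓ MOVGE  r1←0x12
4: ✓ CMP  NZCV=0010
5: ✓ MOVHI  r3←0xf9
6: ✓ MOVCS  r0←0x06
7: ✓ CMP  NZCV=1000
8: · MOVGE
9: ✓ SUBVC  r0←0x4a
10: · SUBHI

EXEC = [1,2,3,5,6,9]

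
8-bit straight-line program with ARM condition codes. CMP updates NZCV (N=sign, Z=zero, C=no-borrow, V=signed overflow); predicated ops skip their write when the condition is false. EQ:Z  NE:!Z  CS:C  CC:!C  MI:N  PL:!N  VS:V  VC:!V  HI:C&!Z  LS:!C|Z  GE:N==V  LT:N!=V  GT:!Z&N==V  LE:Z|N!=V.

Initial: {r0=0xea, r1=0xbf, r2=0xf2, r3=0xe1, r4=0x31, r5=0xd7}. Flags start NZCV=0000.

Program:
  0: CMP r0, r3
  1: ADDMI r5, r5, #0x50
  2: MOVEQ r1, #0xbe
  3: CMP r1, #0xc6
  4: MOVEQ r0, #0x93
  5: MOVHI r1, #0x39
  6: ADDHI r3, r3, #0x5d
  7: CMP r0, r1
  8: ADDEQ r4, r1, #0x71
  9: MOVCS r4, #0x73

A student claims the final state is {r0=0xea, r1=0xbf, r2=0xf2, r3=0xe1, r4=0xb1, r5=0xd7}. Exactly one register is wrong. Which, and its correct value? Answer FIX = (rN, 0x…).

FIX = (r4, 0x73)

0: ✓ CMP  NZCV=0010
1: · ADDMI
2: · MOVEQ
3: ✓ CMP  NZCV=1000
4: · MOVEQ
5: · MOVHI
6: · ADDHI
7: ✓ CMP  NZCV=0010
8: · ADDEQ
9: ✓ MOVCS  r4←0x73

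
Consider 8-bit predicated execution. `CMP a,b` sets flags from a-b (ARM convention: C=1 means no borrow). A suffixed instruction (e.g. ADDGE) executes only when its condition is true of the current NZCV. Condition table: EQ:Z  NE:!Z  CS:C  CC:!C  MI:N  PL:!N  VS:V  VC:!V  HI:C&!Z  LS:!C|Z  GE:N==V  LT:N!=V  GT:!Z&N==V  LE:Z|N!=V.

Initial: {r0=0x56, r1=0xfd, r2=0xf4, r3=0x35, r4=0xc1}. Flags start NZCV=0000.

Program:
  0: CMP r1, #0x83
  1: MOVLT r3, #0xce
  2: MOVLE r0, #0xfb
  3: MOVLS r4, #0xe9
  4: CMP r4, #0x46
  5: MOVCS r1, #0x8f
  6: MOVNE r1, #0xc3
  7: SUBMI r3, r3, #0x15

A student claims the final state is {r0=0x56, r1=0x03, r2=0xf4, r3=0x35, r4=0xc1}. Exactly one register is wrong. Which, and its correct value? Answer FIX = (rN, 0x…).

[0] flags=0010 → (cmp)
[1] flags=0010 LT?F → skip
[2] flags=0010 LE?F → skip
[3] flags=0010 LS?F → skip
[4] flags=0011 → (cmp)
[5] flags=0011 CS?T → r1=0x8f
[6] flags=0011 NE?T → r1=0xc3
[7] flags=0011 MI?F → skip

FIX = (r1, 0xc3)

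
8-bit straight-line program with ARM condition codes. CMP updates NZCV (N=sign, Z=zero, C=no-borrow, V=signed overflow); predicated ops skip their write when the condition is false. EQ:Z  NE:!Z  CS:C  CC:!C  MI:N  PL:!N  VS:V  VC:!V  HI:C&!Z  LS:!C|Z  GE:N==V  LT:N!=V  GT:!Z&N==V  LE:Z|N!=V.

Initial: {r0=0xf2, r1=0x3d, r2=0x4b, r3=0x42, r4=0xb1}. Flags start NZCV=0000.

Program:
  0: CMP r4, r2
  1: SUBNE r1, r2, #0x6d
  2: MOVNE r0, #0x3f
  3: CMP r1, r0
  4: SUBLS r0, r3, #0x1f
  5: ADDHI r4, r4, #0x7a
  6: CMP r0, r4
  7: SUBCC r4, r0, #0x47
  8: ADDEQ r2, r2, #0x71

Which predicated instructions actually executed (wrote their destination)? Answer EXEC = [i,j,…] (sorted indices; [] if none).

EXEC = [1,2,5]

0: ✓ CMP  NZCV=0011
1: ✓ SUBNE  r1←0xde
2: ✓ MOVNE  r0←0x3f
3: ✓ CMP  NZCV=1010
4: · SUBLS
5: ✓ ADDHI  r4←0x2b
6: ✓ CMP  NZCV=0010
7: · SUBCC
8: · ADDEQ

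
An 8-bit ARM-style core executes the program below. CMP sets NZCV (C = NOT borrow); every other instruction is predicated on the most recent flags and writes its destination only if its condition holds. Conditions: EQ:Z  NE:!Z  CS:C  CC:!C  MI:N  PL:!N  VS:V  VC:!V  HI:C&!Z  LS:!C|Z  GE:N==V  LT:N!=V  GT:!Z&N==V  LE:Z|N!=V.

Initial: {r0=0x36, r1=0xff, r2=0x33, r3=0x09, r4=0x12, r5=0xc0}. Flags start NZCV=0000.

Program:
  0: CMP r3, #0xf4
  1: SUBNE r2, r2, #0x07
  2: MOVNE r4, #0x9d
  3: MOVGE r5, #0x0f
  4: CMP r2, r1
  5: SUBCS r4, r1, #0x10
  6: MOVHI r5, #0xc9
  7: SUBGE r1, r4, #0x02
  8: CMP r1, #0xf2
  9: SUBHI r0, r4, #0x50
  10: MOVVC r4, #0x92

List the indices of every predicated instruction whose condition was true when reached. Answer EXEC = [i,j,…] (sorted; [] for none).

EXEC = [1,2,3,7,10]

[0] flags=0000 → (cmp)
[1] flags=0000 NE?T → r2=0x2c
[2] flags=0000 NE?T → r4=0x9d
[3] flags=0000 GE?T → r5=0x0f
[4] flags=0000 → (cmp)
[5] flags=0000 CS?F → skip
[6] flags=0000 HI?F → skip
[7] flags=0000 GE?T → r1=0x9b
[8] flags=1000 → (cmp)
[9] flags=1000 HI?F → skip
[10] flags=1000 VC?T → r4=0x92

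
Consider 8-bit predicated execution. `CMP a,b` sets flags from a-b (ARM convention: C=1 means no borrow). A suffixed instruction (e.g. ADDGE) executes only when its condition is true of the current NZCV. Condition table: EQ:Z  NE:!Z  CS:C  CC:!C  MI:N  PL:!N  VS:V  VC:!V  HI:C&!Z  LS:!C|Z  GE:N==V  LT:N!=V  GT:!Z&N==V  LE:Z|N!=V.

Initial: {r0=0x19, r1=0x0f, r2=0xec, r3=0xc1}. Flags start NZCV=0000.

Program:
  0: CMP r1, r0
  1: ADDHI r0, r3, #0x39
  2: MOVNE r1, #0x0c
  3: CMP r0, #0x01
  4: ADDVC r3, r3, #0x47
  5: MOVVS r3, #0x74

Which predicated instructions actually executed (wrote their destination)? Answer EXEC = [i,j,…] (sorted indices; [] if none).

[0] flags=1000 → (cmp)
[1] flags=1000 HI?F → skip
[2] flags=1000 NE?T → r1=0x0c
[3] flags=0010 → (cmp)
[4] flags=0010 VC?T → r3=0x08
[5] flags=0010 VS?F → skip

EXEC = [2,4]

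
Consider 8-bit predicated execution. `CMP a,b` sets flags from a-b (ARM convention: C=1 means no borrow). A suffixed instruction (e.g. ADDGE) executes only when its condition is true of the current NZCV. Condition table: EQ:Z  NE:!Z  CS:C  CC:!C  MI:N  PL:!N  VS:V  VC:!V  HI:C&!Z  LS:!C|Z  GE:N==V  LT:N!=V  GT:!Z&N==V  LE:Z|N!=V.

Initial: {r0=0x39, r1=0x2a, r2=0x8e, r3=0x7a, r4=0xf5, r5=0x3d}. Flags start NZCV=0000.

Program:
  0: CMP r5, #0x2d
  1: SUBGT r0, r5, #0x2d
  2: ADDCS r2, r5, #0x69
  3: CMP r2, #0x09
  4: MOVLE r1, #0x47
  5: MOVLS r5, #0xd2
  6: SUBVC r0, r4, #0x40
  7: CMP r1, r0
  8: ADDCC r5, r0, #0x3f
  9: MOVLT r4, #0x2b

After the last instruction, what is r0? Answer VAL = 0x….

VAL = 0xb5

0: ✓ CMP  NZCV=0010
1: ✓ SUBGT  r0←0x10
2: ✓ ADDCS  r2←0xa6
3: ✓ CMP  NZCV=1010
4: ✓ MOVLE  r1←0x47
5: · MOVLS
6: ✓ SUBVC  r0←0xb5
7: ✓ CMP  NZCV=1001
8: ✓ ADDCC  r5←0xf4
9: · MOVLT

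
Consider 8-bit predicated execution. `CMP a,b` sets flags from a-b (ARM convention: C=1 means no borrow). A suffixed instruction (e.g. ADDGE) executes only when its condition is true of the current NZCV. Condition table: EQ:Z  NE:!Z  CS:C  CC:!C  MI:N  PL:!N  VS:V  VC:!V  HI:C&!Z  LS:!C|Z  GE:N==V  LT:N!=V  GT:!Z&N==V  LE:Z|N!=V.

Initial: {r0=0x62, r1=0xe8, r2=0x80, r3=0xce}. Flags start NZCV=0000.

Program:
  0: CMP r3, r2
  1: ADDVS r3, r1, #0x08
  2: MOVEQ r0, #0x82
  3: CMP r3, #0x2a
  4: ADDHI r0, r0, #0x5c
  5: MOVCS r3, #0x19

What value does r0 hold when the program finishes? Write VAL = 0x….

VAL = 0xbe

[0] flags=0010 → (cmp)
[1] flags=0010 VS?F → skip
[2] flags=0010 EQ?F → skip
[3] flags=1010 → (cmp)
[4] flags=1010 HI?T → r0=0xbe
[5] flags=1010 CS?T → r3=0x19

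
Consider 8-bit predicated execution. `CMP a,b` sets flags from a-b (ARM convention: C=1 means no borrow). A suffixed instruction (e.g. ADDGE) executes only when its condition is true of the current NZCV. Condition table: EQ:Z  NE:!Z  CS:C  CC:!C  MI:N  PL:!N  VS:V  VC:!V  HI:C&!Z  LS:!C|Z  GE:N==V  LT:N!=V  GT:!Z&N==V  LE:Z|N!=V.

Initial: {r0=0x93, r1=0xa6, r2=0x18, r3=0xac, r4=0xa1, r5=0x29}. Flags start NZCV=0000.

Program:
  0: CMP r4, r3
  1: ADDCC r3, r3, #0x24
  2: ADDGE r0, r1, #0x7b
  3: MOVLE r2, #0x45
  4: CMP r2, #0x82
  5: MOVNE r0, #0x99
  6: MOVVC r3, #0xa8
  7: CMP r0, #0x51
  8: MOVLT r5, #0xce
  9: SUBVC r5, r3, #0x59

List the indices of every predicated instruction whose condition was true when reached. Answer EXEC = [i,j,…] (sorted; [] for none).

[0] flags=1000 → (cmp)
[1] flags=1000 CC?T → r3=0xd0
[2] flags=1000 GE?F → skip
[3] flags=1000 LE?T → r2=0x45
[4] flags=1001 → (cmp)
[5] flags=1001 NE?T → r0=0x99
[6] flags=1001 VC?F → skip
[7] flags=0011 → (cmp)
[8] flags=0011 LT?T → r5=0xce
[9] flags=0011 VC?F → skip

EXEC = [1,3,5,8]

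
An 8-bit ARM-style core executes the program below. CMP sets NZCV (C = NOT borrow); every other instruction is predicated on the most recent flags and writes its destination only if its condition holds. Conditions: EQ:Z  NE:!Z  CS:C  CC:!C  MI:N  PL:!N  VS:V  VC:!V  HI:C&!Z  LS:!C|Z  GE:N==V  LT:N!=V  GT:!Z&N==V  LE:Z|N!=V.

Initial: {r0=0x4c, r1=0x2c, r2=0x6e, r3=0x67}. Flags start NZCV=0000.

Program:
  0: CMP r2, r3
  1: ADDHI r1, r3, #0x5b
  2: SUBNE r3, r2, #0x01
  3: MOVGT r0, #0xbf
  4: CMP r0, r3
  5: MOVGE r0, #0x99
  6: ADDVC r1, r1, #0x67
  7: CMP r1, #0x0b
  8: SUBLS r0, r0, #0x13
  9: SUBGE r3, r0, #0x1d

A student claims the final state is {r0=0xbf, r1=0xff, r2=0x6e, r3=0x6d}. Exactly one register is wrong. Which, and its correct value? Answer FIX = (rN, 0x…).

[0] flags=0010 → (cmp)
[1] flags=0010 HI?T → r1=0xc2
[2] flags=0010 NE?T → r3=0x6d
[3] flags=0010 GT?T → r0=0xbf
[4] flags=0011 → (cmp)
[5] flags=0011 GE?F → skip
[6] flags=0011 VC?F → skip
[7] flags=1010 → (cmp)
[8] flags=1010 LS?F → skip
[9] flags=1010 GE?F → skip

FIX = (r1, 0xc2)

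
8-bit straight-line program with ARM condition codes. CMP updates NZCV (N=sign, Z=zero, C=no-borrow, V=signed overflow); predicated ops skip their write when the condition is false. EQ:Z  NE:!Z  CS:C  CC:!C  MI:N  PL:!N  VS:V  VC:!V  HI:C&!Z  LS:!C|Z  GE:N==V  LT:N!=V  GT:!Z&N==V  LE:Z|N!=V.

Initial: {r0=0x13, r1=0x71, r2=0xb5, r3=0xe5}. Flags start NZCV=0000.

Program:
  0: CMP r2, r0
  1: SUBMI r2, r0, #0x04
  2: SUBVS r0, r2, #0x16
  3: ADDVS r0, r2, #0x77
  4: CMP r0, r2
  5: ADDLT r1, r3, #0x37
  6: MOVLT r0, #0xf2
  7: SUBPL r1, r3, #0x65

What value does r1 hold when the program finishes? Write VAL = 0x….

VAL = 0x80

[0] flags=1010 → (cmp)
[1] flags=1010 MI?T → r2=0x0f
[2] flags=1010 VS?F → skip
[3] flags=1010 VS?F → skip
[4] flags=0010 → (cmp)
[5] flags=0010 LT?F → skip
[6] flags=0010 LT?F → skip
[7] flags=0010 PL?T → r1=0x80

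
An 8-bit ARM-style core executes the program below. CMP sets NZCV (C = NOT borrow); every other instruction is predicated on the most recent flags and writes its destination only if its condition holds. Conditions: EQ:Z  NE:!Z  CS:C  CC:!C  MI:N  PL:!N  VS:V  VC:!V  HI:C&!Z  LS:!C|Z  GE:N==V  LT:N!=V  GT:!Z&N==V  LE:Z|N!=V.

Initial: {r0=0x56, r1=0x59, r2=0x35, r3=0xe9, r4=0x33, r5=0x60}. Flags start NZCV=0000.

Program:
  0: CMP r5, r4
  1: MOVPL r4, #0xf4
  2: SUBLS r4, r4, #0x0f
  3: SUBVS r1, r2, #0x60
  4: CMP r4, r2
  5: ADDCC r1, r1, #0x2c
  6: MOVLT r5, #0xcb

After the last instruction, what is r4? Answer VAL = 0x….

VAL = 0xf4

0: ✓ CMP  NZCV=0010
1: ✓ MOVPL  r4←0xf4
2: · SUBLS
3: · SUBVS
4: ✓ CMP  NZCV=1010
5: · ADDCC
6: ✓ MOVLT  r5←0xcb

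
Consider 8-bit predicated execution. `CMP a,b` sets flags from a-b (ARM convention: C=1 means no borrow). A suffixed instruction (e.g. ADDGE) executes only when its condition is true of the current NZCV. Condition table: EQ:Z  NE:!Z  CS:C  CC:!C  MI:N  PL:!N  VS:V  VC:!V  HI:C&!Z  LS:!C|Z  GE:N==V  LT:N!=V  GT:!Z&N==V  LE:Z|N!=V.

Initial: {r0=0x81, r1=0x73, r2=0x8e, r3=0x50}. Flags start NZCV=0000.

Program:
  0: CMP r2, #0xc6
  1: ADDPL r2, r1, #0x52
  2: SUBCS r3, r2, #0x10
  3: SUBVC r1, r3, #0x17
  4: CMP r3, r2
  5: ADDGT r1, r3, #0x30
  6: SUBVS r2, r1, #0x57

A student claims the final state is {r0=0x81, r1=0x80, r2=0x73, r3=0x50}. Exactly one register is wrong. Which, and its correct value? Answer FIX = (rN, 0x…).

FIX = (r2, 0x29)

0: ✓ CMP  NZCV=1000
1: · ADDPL
2: · SUBCS
3: ✓ SUBVC  r1←0x39
4: ✓ CMP  NZCV=1001
5: ✓ ADDGT  r1←0x80
6: ✓ SUBVS  r2←0x29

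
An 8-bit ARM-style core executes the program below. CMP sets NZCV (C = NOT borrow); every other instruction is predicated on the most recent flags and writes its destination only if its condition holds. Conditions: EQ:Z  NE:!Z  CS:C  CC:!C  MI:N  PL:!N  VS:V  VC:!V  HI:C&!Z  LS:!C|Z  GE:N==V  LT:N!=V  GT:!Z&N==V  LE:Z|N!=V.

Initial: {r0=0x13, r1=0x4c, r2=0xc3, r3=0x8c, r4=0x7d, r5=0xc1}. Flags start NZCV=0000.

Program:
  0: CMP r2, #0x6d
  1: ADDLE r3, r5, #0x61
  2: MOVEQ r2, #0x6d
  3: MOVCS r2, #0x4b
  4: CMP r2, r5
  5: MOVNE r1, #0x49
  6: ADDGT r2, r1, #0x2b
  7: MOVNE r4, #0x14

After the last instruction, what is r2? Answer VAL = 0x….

0: ✓ CMP  NZCV=0011
1: ✓ ADDLE  r3←0x22
2: · MOVEQ
3: ✓ MOVCS  r2←0x4b
4: ✓ CMP  NZCV=1001
5: ✓ MOVNE  r1←0x49
6: ✓ ADDGT  r2←0x74
7: ✓ MOVNE  r4←0x14

VAL = 0x74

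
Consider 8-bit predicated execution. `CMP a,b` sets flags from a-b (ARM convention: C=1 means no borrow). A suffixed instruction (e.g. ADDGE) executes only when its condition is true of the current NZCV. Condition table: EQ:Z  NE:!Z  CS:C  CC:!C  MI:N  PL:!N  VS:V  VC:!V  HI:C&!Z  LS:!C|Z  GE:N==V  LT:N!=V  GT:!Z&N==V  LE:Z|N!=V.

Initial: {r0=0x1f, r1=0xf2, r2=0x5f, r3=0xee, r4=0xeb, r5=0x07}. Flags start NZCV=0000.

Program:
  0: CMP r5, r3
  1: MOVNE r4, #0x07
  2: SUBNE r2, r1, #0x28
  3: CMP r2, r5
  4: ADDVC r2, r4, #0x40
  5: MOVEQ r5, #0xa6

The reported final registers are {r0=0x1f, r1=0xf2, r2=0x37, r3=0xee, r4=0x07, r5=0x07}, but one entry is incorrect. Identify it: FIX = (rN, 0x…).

FIX = (r2, 0x47)

0: ✓ CMP  NZCV=0000
1: ✓ MOVNE  r4←0x07
2: ✓ SUBNE  r2←0xca
3: ✓ CMP  NZCV=1010
4: ✓ ADDVC  r2←0x47
5: · MOVEQ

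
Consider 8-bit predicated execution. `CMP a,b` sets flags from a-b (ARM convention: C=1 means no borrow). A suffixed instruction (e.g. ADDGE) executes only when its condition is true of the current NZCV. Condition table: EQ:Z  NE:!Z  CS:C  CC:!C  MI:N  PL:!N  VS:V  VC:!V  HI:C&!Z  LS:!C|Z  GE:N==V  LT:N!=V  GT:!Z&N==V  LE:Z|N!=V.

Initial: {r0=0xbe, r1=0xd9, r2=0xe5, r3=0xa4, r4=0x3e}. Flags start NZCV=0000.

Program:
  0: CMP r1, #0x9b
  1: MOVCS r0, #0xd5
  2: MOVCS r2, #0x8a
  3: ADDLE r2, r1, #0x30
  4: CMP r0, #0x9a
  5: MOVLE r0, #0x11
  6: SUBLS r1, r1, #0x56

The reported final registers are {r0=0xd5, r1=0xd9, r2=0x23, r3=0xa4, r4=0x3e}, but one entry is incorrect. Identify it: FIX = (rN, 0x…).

FIX = (r2, 0x8a)

[0] flags=0010 → (cmp)
[1] flags=0010 CS?T → r0=0xd5
[2] flags=0010 CS?T → r2=0x8a
[3] flags=0010 LE?F → skip
[4] flags=0010 → (cmp)
[5] flags=0010 LE?F → skip
[6] flags=0010 LS?F → skip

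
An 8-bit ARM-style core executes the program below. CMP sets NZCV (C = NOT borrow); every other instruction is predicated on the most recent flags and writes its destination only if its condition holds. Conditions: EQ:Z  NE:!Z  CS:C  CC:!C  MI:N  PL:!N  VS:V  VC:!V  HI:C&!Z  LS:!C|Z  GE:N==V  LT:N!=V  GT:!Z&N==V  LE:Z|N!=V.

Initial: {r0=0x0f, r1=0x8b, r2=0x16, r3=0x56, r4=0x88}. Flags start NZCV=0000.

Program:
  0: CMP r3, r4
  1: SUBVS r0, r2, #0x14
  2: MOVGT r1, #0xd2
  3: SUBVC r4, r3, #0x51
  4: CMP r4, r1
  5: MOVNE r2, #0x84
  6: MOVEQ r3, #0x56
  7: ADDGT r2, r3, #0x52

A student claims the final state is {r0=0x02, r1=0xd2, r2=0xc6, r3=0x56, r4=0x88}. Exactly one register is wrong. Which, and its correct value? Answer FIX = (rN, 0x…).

[0] flags=1001 → (cmp)
[1] flags=1001 VS?T → r0=0x02
[2] flags=1001 GT?T → r1=0xd2
[3] flags=1001 VC?F → skip
[4] flags=1000 → (cmp)
[5] flags=1000 NE?T → r2=0x84
[6] flags=1000 EQ?F → skip
[7] flags=1000 GT?F → skip

FIX = (r2, 0x84)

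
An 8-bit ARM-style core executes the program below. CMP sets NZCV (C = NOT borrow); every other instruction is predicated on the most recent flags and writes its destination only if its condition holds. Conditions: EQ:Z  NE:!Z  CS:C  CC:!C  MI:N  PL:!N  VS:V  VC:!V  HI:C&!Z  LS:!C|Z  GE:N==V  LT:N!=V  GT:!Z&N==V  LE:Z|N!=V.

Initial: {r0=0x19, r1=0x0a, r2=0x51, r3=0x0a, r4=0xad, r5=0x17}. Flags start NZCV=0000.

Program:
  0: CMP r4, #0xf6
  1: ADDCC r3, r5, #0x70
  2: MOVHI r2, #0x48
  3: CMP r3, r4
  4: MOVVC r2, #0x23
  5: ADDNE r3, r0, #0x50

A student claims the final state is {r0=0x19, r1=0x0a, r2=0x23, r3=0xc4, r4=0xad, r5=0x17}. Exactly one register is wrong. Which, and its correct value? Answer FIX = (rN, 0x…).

0: ✓ CMP  NZCV=1000
1: ✓ ADDCC  r3←0x87
2: · MOVHI
3: ✓ CMP  NZCV=1000
4: ✓ MOVVC  r2←0x23
5: ✓ ADDNE  r3←0x69

FIX = (r3, 0x69)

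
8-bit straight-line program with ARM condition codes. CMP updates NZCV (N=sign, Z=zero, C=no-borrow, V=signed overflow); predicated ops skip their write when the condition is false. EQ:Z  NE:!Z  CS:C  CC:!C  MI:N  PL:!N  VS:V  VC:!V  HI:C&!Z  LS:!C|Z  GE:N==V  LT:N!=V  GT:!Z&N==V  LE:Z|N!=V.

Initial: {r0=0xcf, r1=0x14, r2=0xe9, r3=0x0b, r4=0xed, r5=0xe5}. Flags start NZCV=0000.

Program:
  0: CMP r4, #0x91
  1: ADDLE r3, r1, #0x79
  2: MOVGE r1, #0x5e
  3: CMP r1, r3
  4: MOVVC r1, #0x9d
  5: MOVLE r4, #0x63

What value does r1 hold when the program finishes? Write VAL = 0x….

VAL = 0x9d

[0] flags=0010 → (cmp)
[1] flags=0010 LE?F → skip
[2] flags=0010 GE?T → r1=0x5e
[3] flags=0010 → (cmp)
[4] flags=0010 VC?T → r1=0x9d
[5] flags=0010 LE?F → skip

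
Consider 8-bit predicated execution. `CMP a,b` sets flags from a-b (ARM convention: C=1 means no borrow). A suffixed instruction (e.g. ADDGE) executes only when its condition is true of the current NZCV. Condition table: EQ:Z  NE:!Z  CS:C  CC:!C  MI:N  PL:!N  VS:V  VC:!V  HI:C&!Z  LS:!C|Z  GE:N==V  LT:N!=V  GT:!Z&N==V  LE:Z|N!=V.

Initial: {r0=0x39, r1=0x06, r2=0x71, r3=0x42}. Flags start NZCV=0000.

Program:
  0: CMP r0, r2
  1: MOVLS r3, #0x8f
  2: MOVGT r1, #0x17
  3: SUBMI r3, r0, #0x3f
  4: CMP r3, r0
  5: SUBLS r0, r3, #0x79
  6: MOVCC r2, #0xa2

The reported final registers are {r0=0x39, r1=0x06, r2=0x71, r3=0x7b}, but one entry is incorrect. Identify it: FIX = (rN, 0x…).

0: ✓ CMP  NZCV=1000
1: ✓ MOVLS  r3←0x8f
2: · MOVGT
3: ✓ SUBMI  r3←0xfa
4: ✓ CMP  NZCV=1010
5: · SUBLS
6: · MOVCC

FIX = (r3, 0xfa)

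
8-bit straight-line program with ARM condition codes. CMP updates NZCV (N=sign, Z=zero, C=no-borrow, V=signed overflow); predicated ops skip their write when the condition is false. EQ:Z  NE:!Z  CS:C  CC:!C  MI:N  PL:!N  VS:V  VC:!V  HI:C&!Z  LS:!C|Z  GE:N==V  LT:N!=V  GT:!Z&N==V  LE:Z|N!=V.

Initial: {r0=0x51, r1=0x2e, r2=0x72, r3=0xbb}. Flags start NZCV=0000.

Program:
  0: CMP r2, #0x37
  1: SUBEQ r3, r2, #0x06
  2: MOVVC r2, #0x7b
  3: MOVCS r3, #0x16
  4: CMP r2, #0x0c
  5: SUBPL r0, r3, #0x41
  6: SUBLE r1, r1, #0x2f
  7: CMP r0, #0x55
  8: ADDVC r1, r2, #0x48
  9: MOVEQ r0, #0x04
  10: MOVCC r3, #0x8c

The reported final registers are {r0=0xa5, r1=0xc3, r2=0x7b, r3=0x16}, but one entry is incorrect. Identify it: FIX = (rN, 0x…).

FIX = (r0, 0xd5)

0: ✓ CMP  NZCV=0010
1: · SUBEQ
2: ✓ MOVVC  r2←0x7b
3: ✓ MOVCS  r3←0x16
4: ✓ CMP  NZCV=0010
5: ✓ SUBPL  r0←0xd5
6: · SUBLE
7: ✓ CMP  NZCV=1010
8: ✓ ADDVC  r1←0xc3
9: · MOVEQ
10: · MOVCC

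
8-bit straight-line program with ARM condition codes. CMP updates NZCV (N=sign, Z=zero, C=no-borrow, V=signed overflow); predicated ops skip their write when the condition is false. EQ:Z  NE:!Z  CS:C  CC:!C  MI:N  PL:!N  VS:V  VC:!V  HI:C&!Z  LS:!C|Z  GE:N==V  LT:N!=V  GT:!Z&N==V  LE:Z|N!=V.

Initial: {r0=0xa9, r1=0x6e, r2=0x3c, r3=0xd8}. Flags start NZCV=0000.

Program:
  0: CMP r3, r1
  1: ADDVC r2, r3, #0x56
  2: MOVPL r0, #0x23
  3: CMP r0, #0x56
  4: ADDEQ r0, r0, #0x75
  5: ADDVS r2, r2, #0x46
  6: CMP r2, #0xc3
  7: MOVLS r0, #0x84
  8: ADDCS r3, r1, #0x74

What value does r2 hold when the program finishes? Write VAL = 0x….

[0] flags=0011 → (cmp)
[1] flags=0011 VC?F → skip
[2] flags=0011 PL?T → r0=0x23
[3] flags=1000 → (cmp)
[4] flags=1000 EQ?F → skip
[5] flags=1000 VS?F → skip
[6] flags=0000 → (cmp)
[7] flags=0000 LS?T → r0=0x84
[8] flags=0000 CS?F → skip

VAL = 0x3c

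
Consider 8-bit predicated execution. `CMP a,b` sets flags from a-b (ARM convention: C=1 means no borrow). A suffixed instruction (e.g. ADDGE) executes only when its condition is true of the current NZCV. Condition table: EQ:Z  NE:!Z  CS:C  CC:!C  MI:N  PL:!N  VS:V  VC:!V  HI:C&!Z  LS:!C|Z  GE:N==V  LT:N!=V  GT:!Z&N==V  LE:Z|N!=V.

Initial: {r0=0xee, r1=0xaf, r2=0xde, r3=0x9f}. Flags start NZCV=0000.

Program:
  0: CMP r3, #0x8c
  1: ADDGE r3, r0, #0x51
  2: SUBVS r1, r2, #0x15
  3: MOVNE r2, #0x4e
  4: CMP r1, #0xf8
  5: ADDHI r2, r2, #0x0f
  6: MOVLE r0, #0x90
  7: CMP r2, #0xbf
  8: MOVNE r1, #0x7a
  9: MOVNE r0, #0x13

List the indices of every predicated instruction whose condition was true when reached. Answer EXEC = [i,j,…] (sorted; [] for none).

[0] flags=0010 → (cmp)
[1] flags=0010 GE?T → r3=0x3f
[2] flags=0010 VS?F → skip
[3] flags=0010 NE?T → r2=0x4e
[4] flags=1000 → (cmp)
[5] flags=1000 HI?F → skip
[6] flags=1000 LE?T → r0=0x90
[7] flags=1001 → (cmp)
[8] flags=1001 NE?T → r1=0x7a
[9] flags=1001 NE?T → r0=0x13

EXEC = [1,3,6,8,9]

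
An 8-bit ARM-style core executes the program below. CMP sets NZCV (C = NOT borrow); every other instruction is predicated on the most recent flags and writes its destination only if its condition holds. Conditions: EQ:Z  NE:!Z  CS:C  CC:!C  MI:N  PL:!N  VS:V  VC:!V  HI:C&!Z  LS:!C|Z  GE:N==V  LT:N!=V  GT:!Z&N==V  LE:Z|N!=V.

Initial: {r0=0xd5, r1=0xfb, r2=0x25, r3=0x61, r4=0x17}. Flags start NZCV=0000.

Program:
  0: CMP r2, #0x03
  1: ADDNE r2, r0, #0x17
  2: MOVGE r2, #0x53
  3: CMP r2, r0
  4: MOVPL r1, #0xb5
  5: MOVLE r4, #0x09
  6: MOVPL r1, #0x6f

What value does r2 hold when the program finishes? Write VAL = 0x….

0: ✓ CMP  NZCV=0010
1: ✓ ADDNE  r2←0xec
2: ✓ MOVGE  r2←0x53
3: ✓ CMP  NZCV=0000
4: ✓ MOVPL  r1←0xb5
5: · MOVLE
6: ✓ MOVPL  r1←0x6f

VAL = 0x53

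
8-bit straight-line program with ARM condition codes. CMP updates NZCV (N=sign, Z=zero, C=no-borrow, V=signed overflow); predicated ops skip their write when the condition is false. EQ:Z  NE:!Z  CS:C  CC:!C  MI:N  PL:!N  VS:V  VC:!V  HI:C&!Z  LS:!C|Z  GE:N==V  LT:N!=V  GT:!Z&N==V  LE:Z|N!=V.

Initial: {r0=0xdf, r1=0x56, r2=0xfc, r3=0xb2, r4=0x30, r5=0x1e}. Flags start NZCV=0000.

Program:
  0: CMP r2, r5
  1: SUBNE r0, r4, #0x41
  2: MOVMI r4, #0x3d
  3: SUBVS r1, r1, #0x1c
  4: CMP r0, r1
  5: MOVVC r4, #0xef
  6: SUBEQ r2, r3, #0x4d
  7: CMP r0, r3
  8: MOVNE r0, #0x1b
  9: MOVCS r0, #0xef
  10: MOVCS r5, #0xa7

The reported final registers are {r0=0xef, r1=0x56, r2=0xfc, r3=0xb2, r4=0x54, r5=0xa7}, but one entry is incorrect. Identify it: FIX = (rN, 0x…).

[0] flags=1010 → (cmp)
[1] flags=1010 NE?T → r0=0xef
[2] flags=1010 MI?T → r4=0x3d
[3] flags=1010 VS?F → skip
[4] flags=1010 → (cmp)
[5] flags=1010 VC?T → r4=0xef
[6] flags=1010 EQ?F → skip
[7] flags=0010 → (cmp)
[8] flags=0010 NE?T → r0=0x1b
[9] flags=0010 CS?T → r0=0xef
[10] flags=0010 CS?T → r5=0xa7

FIX = (r4, 0xef)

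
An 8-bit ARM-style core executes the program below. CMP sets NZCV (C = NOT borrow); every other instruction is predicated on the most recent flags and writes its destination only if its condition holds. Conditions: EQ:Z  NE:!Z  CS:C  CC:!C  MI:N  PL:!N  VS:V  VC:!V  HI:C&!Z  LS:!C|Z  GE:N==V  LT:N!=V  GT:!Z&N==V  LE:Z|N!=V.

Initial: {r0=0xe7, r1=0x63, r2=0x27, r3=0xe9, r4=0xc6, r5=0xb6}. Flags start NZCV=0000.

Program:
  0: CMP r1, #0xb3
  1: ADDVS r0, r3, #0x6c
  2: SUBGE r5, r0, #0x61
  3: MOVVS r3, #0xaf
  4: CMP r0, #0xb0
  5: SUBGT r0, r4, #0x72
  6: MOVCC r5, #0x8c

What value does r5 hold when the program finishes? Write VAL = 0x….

0: ✓ CMP  NZCV=1001
1: ✓ ADDVS  r0←0x55
2: ✓ SUBGE  r5←0xf4
3: ✓ MOVVS  r3←0xaf
4: ✓ CMP  NZCV=1001
5: ✓ SUBGT  r0←0x54
6: ✓ MOVCC  r5←0x8c

VAL = 0x8c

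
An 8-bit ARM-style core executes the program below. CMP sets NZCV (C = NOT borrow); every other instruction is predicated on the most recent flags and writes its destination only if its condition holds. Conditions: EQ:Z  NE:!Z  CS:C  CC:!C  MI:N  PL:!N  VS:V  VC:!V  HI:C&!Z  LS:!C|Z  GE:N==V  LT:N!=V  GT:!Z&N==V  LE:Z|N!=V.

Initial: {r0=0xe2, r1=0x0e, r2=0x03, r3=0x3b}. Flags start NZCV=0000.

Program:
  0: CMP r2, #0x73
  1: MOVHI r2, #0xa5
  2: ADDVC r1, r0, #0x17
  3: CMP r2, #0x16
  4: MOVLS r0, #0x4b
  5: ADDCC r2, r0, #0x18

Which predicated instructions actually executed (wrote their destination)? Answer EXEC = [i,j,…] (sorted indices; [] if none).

EXEC = [2,4,5]

0: ✓ CMP  NZCV=1000
1: · MOVHI
2: ✓ ADDVC  r1←0xf9
3: ✓ CMP  NZCV=1000
4: ✓ MOVLS  r0←0x4b
5: ✓ ADDCC  r2←0x63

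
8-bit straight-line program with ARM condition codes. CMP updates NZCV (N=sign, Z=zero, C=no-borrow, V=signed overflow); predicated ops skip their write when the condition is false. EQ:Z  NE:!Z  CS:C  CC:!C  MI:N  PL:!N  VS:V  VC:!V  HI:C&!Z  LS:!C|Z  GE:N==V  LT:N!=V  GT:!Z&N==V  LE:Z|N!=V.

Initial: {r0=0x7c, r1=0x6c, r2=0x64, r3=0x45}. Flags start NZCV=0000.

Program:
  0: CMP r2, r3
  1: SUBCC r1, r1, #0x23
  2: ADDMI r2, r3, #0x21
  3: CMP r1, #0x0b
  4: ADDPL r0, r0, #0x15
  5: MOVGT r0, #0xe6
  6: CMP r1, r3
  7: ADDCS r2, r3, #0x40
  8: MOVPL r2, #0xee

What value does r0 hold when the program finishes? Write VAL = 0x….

0: ✓ CMP  NZCV=0010
1: · SUBCC
2: · ADDMI
3: ✓ CMP  NZCV=0010
4: ✓ ADDPL  r0←0x91
5: ✓ MOVGT  r0←0xe6
6: ✓ CMP  NZCV=0010
7: ✓ ADDCS  r2←0x85
8: ✓ MOVPL  r2←0xee

VAL = 0xe6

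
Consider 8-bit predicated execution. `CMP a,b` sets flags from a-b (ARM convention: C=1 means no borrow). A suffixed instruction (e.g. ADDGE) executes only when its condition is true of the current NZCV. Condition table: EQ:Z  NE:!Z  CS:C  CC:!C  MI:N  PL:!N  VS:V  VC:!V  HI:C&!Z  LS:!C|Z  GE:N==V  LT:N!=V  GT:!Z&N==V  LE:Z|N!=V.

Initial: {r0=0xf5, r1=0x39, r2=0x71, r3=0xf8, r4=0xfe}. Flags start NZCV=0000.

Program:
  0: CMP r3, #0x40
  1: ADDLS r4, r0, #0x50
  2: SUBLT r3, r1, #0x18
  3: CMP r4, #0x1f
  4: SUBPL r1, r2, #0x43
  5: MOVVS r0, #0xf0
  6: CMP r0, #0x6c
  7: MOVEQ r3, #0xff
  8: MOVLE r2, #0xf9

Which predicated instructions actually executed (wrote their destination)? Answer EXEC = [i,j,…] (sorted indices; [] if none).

EXEC = [2,8]

0: ✓ CMP  NZCV=1010
1: · ADDLS
2: ✓ SUBLT  r3←0x21
3: ✓ CMP  NZCV=1010
4: · SUBPL
5: · MOVVS
6: ✓ CMP  NZCV=1010
7: · MOVEQ
8: ✓ MOVLE  r2←0xf9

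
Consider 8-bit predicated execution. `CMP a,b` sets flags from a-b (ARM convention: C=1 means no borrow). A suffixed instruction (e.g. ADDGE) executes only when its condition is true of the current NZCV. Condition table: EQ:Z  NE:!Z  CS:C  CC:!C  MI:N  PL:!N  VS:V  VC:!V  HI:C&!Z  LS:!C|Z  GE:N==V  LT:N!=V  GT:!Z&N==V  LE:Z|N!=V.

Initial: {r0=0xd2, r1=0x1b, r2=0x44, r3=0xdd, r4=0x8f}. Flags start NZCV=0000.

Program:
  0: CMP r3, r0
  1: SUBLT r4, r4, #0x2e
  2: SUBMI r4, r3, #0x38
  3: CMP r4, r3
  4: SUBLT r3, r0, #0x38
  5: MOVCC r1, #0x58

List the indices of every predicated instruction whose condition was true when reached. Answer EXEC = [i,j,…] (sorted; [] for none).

0: ✓ CMP  NZCV=0010
1: · SUBLT
2: · SUBMI
3: ✓ CMP  NZCV=1000
4: ✓ SUBLT  r3←0x9a
5: ✓ MOVCC  r1←0x58

EXEC = [4,5]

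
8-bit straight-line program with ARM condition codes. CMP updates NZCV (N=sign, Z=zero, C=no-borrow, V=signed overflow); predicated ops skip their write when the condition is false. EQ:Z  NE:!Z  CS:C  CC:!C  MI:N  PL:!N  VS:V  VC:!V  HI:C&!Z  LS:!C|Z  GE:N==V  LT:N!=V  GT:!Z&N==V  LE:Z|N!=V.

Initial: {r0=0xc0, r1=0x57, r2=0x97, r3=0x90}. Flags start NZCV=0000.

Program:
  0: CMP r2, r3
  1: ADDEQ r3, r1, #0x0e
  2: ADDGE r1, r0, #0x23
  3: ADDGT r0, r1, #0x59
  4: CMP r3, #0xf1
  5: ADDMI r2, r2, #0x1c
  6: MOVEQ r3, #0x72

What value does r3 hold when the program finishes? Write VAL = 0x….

VAL = 0x90

[0] flags=0010 → (cmp)
[1] flags=0010 EQ?F → skip
[2] flags=0010 GE?T → r1=0xe3
[3] flags=0010 GT?T → r0=0x3c
[4] flags=1000 → (cmp)
[5] flags=1000 MI?T → r2=0xb3
[6] flags=1000 EQ?F → skip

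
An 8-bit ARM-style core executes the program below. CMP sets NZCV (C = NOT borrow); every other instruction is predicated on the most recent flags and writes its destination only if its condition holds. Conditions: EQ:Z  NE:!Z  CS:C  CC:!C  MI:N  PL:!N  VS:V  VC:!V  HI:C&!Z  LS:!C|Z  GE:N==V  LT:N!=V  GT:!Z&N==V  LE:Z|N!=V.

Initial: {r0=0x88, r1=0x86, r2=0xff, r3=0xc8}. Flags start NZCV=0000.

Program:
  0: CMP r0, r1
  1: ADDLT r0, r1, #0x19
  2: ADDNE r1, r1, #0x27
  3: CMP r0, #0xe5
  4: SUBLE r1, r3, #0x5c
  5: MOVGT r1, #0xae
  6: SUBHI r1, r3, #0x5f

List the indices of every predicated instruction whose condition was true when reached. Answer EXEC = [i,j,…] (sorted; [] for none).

[0] flags=0010 → (cmp)
[1] flags=0010 LT?F → skip
[2] flags=0010 NE?T → r1=0xad
[3] flags=1000 → (cmp)
[4] flags=1000 LE?T → r1=0x6c
[5] flags=1000 GT?F → skip
[6] flags=1000 HI?F → skip

EXEC = [2,4]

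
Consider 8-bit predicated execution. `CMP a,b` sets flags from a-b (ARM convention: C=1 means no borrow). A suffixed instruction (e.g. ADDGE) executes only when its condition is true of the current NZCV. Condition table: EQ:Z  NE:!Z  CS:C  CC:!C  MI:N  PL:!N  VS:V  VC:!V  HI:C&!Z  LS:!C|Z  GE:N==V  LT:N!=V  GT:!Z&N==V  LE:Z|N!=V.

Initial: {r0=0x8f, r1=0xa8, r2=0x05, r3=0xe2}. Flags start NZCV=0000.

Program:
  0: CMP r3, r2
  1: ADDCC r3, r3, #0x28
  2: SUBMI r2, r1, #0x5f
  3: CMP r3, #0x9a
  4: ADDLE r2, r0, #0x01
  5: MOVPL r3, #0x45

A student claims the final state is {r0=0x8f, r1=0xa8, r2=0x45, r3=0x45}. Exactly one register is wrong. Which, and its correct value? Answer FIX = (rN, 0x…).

FIX = (r2, 0x49)

0: ✓ CMP  NZCV=1010
1: · ADDCC
2: ✓ SUBMI  r2←0x49
3: ✓ CMP  NZCV=0010
4: · ADDLE
5: ✓ MOVPL  r3←0x45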